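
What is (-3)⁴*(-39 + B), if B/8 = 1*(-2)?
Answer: -4455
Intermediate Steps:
B = -16 (B = 8*(1*(-2)) = 8*(-2) = -16)
(-3)⁴*(-39 + B) = (-3)⁴*(-39 - 16) = 81*(-55) = -4455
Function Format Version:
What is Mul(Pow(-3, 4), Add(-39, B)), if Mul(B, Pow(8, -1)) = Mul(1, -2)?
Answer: -4455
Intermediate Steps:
B = -16 (B = Mul(8, Mul(1, -2)) = Mul(8, -2) = -16)
Mul(Pow(-3, 4), Add(-39, B)) = Mul(Pow(-3, 4), Add(-39, -16)) = Mul(81, -55) = -4455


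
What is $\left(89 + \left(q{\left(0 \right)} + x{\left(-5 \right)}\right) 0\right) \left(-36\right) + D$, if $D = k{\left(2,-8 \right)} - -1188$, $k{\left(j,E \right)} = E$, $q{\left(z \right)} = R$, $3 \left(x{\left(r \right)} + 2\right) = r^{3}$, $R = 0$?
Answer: $-2024$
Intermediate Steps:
$x{\left(r \right)} = -2 + \frac{r^{3}}{3}$
$q{\left(z \right)} = 0$
$D = 1180$ ($D = -8 - -1188 = -8 + 1188 = 1180$)
$\left(89 + \left(q{\left(0 \right)} + x{\left(-5 \right)}\right) 0\right) \left(-36\right) + D = \left(89 + \left(0 + \left(-2 + \frac{\left(-5\right)^{3}}{3}\right)\right) 0\right) \left(-36\right) + 1180 = \left(89 + \left(0 + \left(-2 + \frac{1}{3} \left(-125\right)\right)\right) 0\right) \left(-36\right) + 1180 = \left(89 + \left(0 - \frac{131}{3}\right) 0\right) \left(-36\right) + 1180 = \left(89 - 0\right) \left(-36\right) + 1180 = \left(89 + 0\right) \left(-36\right) + 1180 = 89 \left(-36\right) + 1180 = -3204 + 1180 = -2024$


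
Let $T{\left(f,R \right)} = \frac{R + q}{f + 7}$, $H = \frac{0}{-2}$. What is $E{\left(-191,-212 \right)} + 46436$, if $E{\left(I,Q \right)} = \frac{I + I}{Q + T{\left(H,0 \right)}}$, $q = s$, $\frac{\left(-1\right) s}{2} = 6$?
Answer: $\frac{34735465}{748} \approx 46438.0$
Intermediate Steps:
$s = -12$ ($s = \left(-2\right) 6 = -12$)
$q = -12$
$H = 0$ ($H = 0 \left(- \frac{1}{2}\right) = 0$)
$T{\left(f,R \right)} = \frac{-12 + R}{7 + f}$ ($T{\left(f,R \right)} = \frac{R - 12}{f + 7} = \frac{-12 + R}{7 + f}$)
$E{\left(I,Q \right)} = \frac{2 I}{- \frac{12}{7} + Q}$ ($E{\left(I,Q \right)} = \frac{I + I}{Q + \frac{-12 + 0}{7 + 0}} = \frac{2 I}{Q + \frac{1}{7} \left(-12\right)} = \frac{2 I}{Q - \frac{12}{7}} = \frac{2 I}{- \frac{12}{7} + Q}$)
$E{\left(-191,-212 \right)} + 46436 = 14 \left(-191\right) \frac{1}{-12 + 7 \left(-212\right)} + 46436 = 14 \left(-191\right) \frac{1}{-12 - 1484} + 46436 = 14 \left(-191\right) \frac{1}{-1496} + 46436 = 14 \left(-191\right) \left(- \frac{1}{1496}\right) + 46436 = \frac{1337}{748} + 46436 = \frac{34735465}{748}$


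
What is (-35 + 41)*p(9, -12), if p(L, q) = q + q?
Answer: -144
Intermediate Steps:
p(L, q) = 2*q
(-35 + 41)*p(9, -12) = (-35 + 41)*(2*(-12)) = 6*(-24) = -144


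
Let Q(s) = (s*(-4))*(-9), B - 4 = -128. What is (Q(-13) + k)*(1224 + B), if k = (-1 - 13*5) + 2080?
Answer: 1700600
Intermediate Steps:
B = -124 (B = 4 - 128 = -124)
Q(s) = 36*s (Q(s) = -4*s*(-9) = 36*s)
k = 2014 (k = (-1 - 65) + 2080 = -66 + 2080 = 2014)
(Q(-13) + k)*(1224 + B) = (36*(-13) + 2014)*(1224 - 124) = (-468 + 2014)*1100 = 1546*1100 = 1700600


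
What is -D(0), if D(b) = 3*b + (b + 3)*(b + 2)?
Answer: -6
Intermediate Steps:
D(b) = 3*b + (2 + b)*(3 + b) (D(b) = 3*b + (3 + b)*(2 + b) = 3*b + (2 + b)*(3 + b))
-D(0) = -(6 + 0² + 8*0) = -(6 + 0 + 0) = -1*6 = -6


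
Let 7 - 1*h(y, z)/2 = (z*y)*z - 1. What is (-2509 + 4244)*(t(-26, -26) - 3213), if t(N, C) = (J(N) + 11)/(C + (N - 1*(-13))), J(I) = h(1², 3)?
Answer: -72474420/13 ≈ -5.5750e+6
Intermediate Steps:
h(y, z) = 16 - 2*y*z² (h(y, z) = 14 - 2*((z*y)*z - 1) = 14 - 2*((y*z)*z - 1) = 14 - 2*(y*z² - 1) = 14 - 2*(-1 + y*z²) = 14 + (2 - 2*y*z²) = 16 - 2*y*z²)
J(I) = -2 (J(I) = 16 - 2*1²*3² = 16 - 2*1*9 = 16 - 18 = -2)
t(N, C) = 9/(13 + C + N) (t(N, C) = (-2 + 11)/(C + (N - 1*(-13))) = 9/(C + (N + 13)) = 9/(C + (13 + N)) = 9/(13 + C + N))
(-2509 + 4244)*(t(-26, -26) - 3213) = (-2509 + 4244)*(9/(13 - 26 - 26) - 3213) = 1735*(9/(-39) - 3213) = 1735*(9*(-1/39) - 3213) = 1735*(-3/13 - 3213) = 1735*(-41772/13) = -72474420/13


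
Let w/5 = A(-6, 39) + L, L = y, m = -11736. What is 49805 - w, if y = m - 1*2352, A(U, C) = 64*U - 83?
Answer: 122580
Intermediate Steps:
A(U, C) = -83 + 64*U
y = -14088 (y = -11736 - 1*2352 = -11736 - 2352 = -14088)
L = -14088
w = -72775 (w = 5*((-83 + 64*(-6)) - 14088) = 5*((-83 - 384) - 14088) = 5*(-467 - 14088) = 5*(-14555) = -72775)
49805 - w = 49805 - 1*(-72775) = 49805 + 72775 = 122580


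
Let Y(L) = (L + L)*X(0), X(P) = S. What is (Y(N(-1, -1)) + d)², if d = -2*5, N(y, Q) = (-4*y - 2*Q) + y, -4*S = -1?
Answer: 225/4 ≈ 56.250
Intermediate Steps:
S = ¼ (S = -¼*(-1) = ¼ ≈ 0.25000)
X(P) = ¼
N(y, Q) = -3*y - 2*Q
d = -10
Y(L) = L/2 (Y(L) = (L + L)*(¼) = (2*L)*(¼) = L/2)
(Y(N(-1, -1)) + d)² = ((-3*(-1) - 2*(-1))/2 - 10)² = ((3 + 2)/2 - 10)² = ((½)*5 - 10)² = (5/2 - 10)² = (-15/2)² = 225/4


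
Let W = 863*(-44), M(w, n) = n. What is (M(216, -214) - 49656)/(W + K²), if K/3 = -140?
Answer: -24935/69214 ≈ -0.36026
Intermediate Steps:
K = -420 (K = 3*(-140) = -420)
W = -37972
(M(216, -214) - 49656)/(W + K²) = (-214 - 49656)/(-37972 + (-420)²) = -49870/(-37972 + 176400) = -49870/138428 = -49870*1/138428 = -24935/69214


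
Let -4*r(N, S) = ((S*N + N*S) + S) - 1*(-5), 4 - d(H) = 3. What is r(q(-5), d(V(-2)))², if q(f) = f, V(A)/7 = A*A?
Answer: 1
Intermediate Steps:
V(A) = 7*A² (V(A) = 7*(A*A) = 7*A²)
d(H) = 1 (d(H) = 4 - 1*3 = 4 - 3 = 1)
r(N, S) = -5/4 - S/4 - N*S/2 (r(N, S) = -(((S*N + N*S) + S) - 1*(-5))/4 = -(((N*S + N*S) + S) + 5)/4 = -((2*N*S + S) + 5)/4 = -((S + 2*N*S) + 5)/4 = -(5 + S + 2*N*S)/4 = -5/4 - S/4 - N*S/2)
r(q(-5), d(V(-2)))² = (-5/4 - ¼*1 - ½*(-5)*1)² = (-5/4 - ¼ + 5/2)² = 1² = 1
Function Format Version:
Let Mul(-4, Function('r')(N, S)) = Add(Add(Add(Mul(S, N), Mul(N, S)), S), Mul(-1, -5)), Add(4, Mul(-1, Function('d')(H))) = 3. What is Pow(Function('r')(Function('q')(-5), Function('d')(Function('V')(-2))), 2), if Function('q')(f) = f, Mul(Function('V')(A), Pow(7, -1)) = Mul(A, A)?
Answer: 1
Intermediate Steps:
Function('V')(A) = Mul(7, Pow(A, 2)) (Function('V')(A) = Mul(7, Mul(A, A)) = Mul(7, Pow(A, 2)))
Function('d')(H) = 1 (Function('d')(H) = Add(4, Mul(-1, 3)) = Add(4, -3) = 1)
Function('r')(N, S) = Add(Rational(-5, 4), Mul(Rational(-1, 4), S), Mul(Rational(-1, 2), N, S)) (Function('r')(N, S) = Mul(Rational(-1, 4), Add(Add(Add(Mul(S, N), Mul(N, S)), S), Mul(-1, -5))) = Mul(Rational(-1, 4), Add(Add(Add(Mul(N, S), Mul(N, S)), S), 5)) = Mul(Rational(-1, 4), Add(Add(Mul(2, N, S), S), 5)) = Mul(Rational(-1, 4), Add(Add(S, Mul(2, N, S)), 5)) = Mul(Rational(-1, 4), Add(5, S, Mul(2, N, S))) = Add(Rational(-5, 4), Mul(Rational(-1, 4), S), Mul(Rational(-1, 2), N, S)))
Pow(Function('r')(Function('q')(-5), Function('d')(Function('V')(-2))), 2) = Pow(Add(Rational(-5, 4), Mul(Rational(-1, 4), 1), Mul(Rational(-1, 2), -5, 1)), 2) = Pow(Add(Rational(-5, 4), Rational(-1, 4), Rational(5, 2)), 2) = Pow(1, 2) = 1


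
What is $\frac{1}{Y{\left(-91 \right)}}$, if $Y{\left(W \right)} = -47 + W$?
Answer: $- \frac{1}{138} \approx -0.0072464$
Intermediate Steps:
$\frac{1}{Y{\left(-91 \right)}} = \frac{1}{-47 - 91} = \frac{1}{-138} = - \frac{1}{138}$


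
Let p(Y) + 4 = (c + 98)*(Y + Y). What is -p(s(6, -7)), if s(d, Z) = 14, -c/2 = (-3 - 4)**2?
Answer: 4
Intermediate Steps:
c = -98 (c = -2*(-3 - 4)**2 = -2*(-7)**2 = -2*49 = -98)
p(Y) = -4 (p(Y) = -4 + (-98 + 98)*(Y + Y) = -4 + 0*(2*Y) = -4 + 0 = -4)
-p(s(6, -7)) = -1*(-4) = 4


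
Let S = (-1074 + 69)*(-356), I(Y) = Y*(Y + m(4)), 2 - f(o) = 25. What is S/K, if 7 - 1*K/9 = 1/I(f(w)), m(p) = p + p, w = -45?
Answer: 6857450/1207 ≈ 5681.4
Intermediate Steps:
m(p) = 2*p
f(o) = -23 (f(o) = 2 - 1*25 = 2 - 25 = -23)
I(Y) = Y*(8 + Y) (I(Y) = Y*(Y + 2*4) = Y*(Y + 8) = Y*(8 + Y))
S = 357780 (S = -1005*(-356) = 357780)
K = 7242/115 (K = 63 - 9*(-1/(23*(8 - 23))) = 63 - 9/((-23*(-15))) = 63 - 9/345 = 63 - 9*1/345 = 63 - 3/115 = 7242/115 ≈ 62.974)
S/K = 357780/(7242/115) = 357780*(115/7242) = 6857450/1207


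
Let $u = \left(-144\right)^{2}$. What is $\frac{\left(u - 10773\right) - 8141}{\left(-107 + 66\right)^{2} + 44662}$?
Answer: $\frac{1822}{46343} \approx 0.039316$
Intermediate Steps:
$u = 20736$
$\frac{\left(u - 10773\right) - 8141}{\left(-107 + 66\right)^{2} + 44662} = \frac{\left(20736 - 10773\right) - 8141}{\left(-107 + 66\right)^{2} + 44662} = \frac{9963 - 8141}{\left(-41\right)^{2} + 44662} = \frac{1822}{1681 + 44662} = \frac{1822}{46343}$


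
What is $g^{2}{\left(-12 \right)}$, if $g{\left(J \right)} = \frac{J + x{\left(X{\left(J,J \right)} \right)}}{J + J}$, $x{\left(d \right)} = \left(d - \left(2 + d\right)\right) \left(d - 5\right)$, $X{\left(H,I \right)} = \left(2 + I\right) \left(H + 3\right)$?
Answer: $\frac{8281}{144} \approx 57.507$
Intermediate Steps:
$X{\left(H,I \right)} = \left(2 + I\right) \left(3 + H\right)$
$x{\left(d \right)} = 10 - 2 d$ ($x{\left(d \right)} = - 2 \left(-5 + d\right) = 10 - 2 d$)
$g{\left(J \right)} = \frac{-2 - 9 J - 2 J^{2}}{2 J}$ ($g{\left(J \right)} = \frac{J - \left(-10 + 2 \left(6 + 2 J + 3 J + J J\right)\right)}{J + J} = \frac{J - \left(-10 + 2 \left(6 + 2 J + 3 J + J^{2}\right)\right)}{2 J} = \left(J - \left(-10 + 2 \left(6 + J^{2} + 5 J\right)\right)\right) \frac{1}{2 J} = \left(J - \left(2 + 2 J^{2} + 10 J\right)\right) \frac{1}{2 J} = \left(-2 - 9 J - 2 J^{2}\right) \frac{1}{2 J} = \frac{-2 - 9 J - 2 J^{2}}{2 J}$)
$g^{2}{\left(-12 \right)} = \left(- \frac{9}{2} - -12 - \frac{1}{-12}\right)^{2} = \left(- \frac{9}{2} + 12 - - \frac{1}{12}\right)^{2} = \left(- \frac{9}{2} + 12 + \frac{1}{12}\right)^{2} = \left(\frac{91}{12}\right)^{2} = \frac{8281}{144}$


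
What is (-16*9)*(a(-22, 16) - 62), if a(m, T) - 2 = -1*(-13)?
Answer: 6768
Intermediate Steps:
a(m, T) = 15 (a(m, T) = 2 - 1*(-13) = 2 + 13 = 15)
(-16*9)*(a(-22, 16) - 62) = (-16*9)*(15 - 62) = -144*(-47) = 6768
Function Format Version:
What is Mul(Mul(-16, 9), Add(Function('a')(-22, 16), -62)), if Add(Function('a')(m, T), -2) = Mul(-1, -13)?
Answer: 6768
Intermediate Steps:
Function('a')(m, T) = 15 (Function('a')(m, T) = Add(2, Mul(-1, -13)) = Add(2, 13) = 15)
Mul(Mul(-16, 9), Add(Function('a')(-22, 16), -62)) = Mul(Mul(-16, 9), Add(15, -62)) = Mul(-144, -47) = 6768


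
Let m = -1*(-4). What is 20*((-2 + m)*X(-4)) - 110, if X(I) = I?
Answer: -270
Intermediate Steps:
m = 4
20*((-2 + m)*X(-4)) - 110 = 20*((-2 + 4)*(-4)) - 110 = 20*(2*(-4)) - 110 = 20*(-8) - 110 = -160 - 110 = -270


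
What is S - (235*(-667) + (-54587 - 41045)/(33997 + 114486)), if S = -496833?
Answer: -50497190872/148483 ≈ -3.4009e+5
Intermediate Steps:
S - (235*(-667) + (-54587 - 41045)/(33997 + 114486)) = -496833 - (235*(-667) + (-54587 - 41045)/(33997 + 114486)) = -496833 - (-156745 - 95632/148483) = -496833 - 1*(-23274063467/148483) = -496833 + 23274063467/148483 = -50497190872/148483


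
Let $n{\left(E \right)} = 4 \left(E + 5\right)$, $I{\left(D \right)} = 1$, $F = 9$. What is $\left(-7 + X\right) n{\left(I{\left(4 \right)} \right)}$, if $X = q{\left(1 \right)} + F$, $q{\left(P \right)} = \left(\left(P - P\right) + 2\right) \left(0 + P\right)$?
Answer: $96$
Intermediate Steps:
$n{\left(E \right)} = 20 + 4 E$ ($n{\left(E \right)} = 4 \left(5 + E\right) = 20 + 4 E$)
$q{\left(P \right)} = 2 P$ ($q{\left(P \right)} = \left(0 + 2\right) P = 2 P$)
$X = 11$ ($X = 2 \cdot 1 + 9 = 2 + 9 = 11$)
$\left(-7 + X\right) n{\left(I{\left(4 \right)} \right)} = \left(-7 + 11\right) \left(20 + 4 \cdot 1\right) = 4 \left(20 + 4\right) = 4 \cdot 24 = 96$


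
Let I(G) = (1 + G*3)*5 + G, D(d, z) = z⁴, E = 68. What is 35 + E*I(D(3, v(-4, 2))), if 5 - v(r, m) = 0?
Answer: 680375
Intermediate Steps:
v(r, m) = 5 (v(r, m) = 5 - 1*0 = 5 + 0 = 5)
I(G) = 5 + 16*G (I(G) = (1 + 3*G)*5 + G = (5 + 15*G) + G = 5 + 16*G)
35 + E*I(D(3, v(-4, 2))) = 35 + 68*(5 + 16*5⁴) = 35 + 68*(5 + 16*625) = 35 + 68*(5 + 10000) = 35 + 68*10005 = 35 + 680340 = 680375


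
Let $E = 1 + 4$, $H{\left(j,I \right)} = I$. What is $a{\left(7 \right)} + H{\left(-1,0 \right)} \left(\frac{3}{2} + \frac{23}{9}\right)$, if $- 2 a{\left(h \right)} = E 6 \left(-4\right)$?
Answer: $60$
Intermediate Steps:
$E = 5$
$a{\left(h \right)} = 60$ ($a{\left(h \right)} = - \frac{5 \cdot 6 \left(-4\right)}{2} = - \frac{30 \left(-4\right)}{2} = \left(- \frac{1}{2}\right) \left(-120\right) = 60$)
$a{\left(7 \right)} + H{\left(-1,0 \right)} \left(\frac{3}{2} + \frac{23}{9}\right) = 60 + 0 \left(\frac{3}{2} + \frac{23}{9}\right) = 60 + 0 \cdot \frac{73}{18} = 60 + 0 = 60$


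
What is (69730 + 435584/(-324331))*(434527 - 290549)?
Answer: 3256086232992988/324331 ≈ 1.0039e+10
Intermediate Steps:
(69730 + 435584/(-324331))*(434527 - 290549) = (69730 + 435584*(-1/324331))*143978 = (69730 - 435584/324331)*143978 = (22615165046/324331)*143978 = 3256086232992988/324331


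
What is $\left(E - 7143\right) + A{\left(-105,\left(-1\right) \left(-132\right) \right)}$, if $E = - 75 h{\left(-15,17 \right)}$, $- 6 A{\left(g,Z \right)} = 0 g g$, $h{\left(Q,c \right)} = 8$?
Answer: $-7743$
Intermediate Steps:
$A{\left(g,Z \right)} = 0$ ($A{\left(g,Z \right)} = - \frac{0 g g}{6} = - \frac{0 g}{6} = \left(- \frac{1}{6}\right) 0 = 0$)
$E = -600$ ($E = \left(-75\right) 8 = -600$)
$\left(E - 7143\right) + A{\left(-105,\left(-1\right) \left(-132\right) \right)} = \left(-600 - 7143\right) + 0 = -7743 + 0 = -7743$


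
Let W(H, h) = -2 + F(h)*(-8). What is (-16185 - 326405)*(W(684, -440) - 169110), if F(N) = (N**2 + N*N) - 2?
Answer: 1119137382640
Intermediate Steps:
F(N) = -2 + 2*N**2 (F(N) = (N**2 + N**2) - 2 = 2*N**2 - 2 = -2 + 2*N**2)
W(H, h) = 14 - 16*h**2 (W(H, h) = -2 + (-2 + 2*h**2)*(-8) = -2 + (16 - 16*h**2) = 14 - 16*h**2)
(-16185 - 326405)*(W(684, -440) - 169110) = (-16185 - 326405)*((14 - 16*(-440)**2) - 169110) = -342590*((14 - 16*193600) - 169110) = -342590*((14 - 3097600) - 169110) = -342590*(-3097586 - 169110) = -342590*(-3266696) = 1119137382640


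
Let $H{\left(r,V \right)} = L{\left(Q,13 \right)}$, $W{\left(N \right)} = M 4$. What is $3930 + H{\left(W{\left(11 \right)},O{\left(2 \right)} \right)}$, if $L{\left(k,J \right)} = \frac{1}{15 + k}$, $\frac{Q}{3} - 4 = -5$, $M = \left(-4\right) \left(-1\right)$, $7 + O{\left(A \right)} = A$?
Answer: $\frac{47161}{12} \approx 3930.1$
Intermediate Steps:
$O{\left(A \right)} = -7 + A$
$M = 4$
$W{\left(N \right)} = 16$ ($W{\left(N \right)} = 4 \cdot 4 = 16$)
$Q = -3$ ($Q = 12 + 3 \left(-5\right) = 12 - 15 = -3$)
$H{\left(r,V \right)} = \frac{1}{12}$ ($H{\left(r,V \right)} = \frac{1}{15 - 3} = \frac{1}{12}$)
$3930 + H{\left(W{\left(11 \right)},O{\left(2 \right)} \right)} = 3930 + \frac{1}{12} = \frac{47161}{12}$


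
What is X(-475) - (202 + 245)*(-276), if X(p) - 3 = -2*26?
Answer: 123323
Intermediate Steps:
X(p) = -49 (X(p) = 3 - 2*26 = 3 - 52 = -49)
X(-475) - (202 + 245)*(-276) = -49 - (202 + 245)*(-276) = -49 - 447*(-276) = -49 - 1*(-123372) = -49 + 123372 = 123323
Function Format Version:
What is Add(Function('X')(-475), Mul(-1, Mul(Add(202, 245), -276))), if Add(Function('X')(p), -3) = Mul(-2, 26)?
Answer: 123323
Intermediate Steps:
Function('X')(p) = -49 (Function('X')(p) = Add(3, Mul(-2, 26)) = Add(3, -52) = -49)
Add(Function('X')(-475), Mul(-1, Mul(Add(202, 245), -276))) = Add(-49, Mul(-1, Mul(Add(202, 245), -276))) = Add(-49, Mul(-1, Mul(447, -276))) = Add(-49, Mul(-1, -123372)) = Add(-49, 123372) = 123323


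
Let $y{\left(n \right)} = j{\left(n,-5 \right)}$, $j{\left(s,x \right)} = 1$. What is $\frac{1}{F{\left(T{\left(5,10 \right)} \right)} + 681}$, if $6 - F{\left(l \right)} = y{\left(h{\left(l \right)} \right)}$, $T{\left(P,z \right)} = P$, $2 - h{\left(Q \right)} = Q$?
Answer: $\frac{1}{686} \approx 0.0014577$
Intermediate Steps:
$h{\left(Q \right)} = 2 - Q$
$y{\left(n \right)} = 1$
$F{\left(l \right)} = 5$ ($F{\left(l \right)} = 6 - 1 = 5$)
$\frac{1}{F{\left(T{\left(5,10 \right)} \right)} + 681} = \frac{1}{5 + 681} = \frac{1}{686}$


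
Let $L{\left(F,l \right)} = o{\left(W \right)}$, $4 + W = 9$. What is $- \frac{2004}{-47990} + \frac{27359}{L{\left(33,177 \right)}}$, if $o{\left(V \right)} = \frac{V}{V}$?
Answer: $\frac{656480207}{23995} \approx 27359.0$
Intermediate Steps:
$W = 5$ ($W = -4 + 9 = 5$)
$o{\left(V \right)} = 1$
$L{\left(F,l \right)} = 1$
$- \frac{2004}{-47990} + \frac{27359}{L{\left(33,177 \right)}} = - \frac{2004}{-47990} + \frac{27359}{1} = \left(-2004\right) \left(- \frac{1}{47990}\right) + 27359 \cdot 1 = \frac{1002}{23995} + 27359 = \frac{656480207}{23995}$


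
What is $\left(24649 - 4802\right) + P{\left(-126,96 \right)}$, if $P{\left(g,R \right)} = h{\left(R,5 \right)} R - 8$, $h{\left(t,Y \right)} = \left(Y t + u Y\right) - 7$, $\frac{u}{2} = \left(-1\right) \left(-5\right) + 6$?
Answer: $75807$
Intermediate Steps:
$u = 22$ ($u = 2 \left(\left(-1\right) \left(-5\right) + 6\right) = 2 \left(5 + 6\right) = 2 \cdot 11 = 22$)
$h{\left(t,Y \right)} = -7 + 22 Y + Y t$ ($h{\left(t,Y \right)} = \left(Y t + 22 Y\right) - 7 = \left(22 Y + Y t\right) - 7 = -7 + 22 Y + Y t$)
$P{\left(g,R \right)} = -8 + R \left(103 + 5 R\right)$ ($P{\left(g,R \right)} = \left(-7 + 22 \cdot 5 + 5 R\right) R - 8 = \left(-7 + 110 + 5 R\right) R - 8 = \left(103 + 5 R\right) R - 8 = R \left(103 + 5 R\right) - 8 = -8 + R \left(103 + 5 R\right)$)
$\left(24649 - 4802\right) + P{\left(-126,96 \right)} = \left(24649 - 4802\right) - \left(8 - 96 \left(103 + 5 \cdot 96\right)\right) = 19847 - \left(8 - 96 \left(103 + 480\right)\right) = 19847 + \left(-8 + 96 \cdot 583\right) = 19847 + \left(-8 + 55968\right) = 19847 + 55960 = 75807$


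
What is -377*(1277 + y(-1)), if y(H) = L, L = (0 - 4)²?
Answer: -487461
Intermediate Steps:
L = 16 (L = (-4)² = 16)
y(H) = 16
-377*(1277 + y(-1)) = -377*(1277 + 16) = -377*1293 = -487461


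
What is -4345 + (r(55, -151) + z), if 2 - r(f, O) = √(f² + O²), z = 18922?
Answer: 14579 - √25826 ≈ 14418.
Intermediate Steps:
r(f, O) = 2 - √(O² + f²) (r(f, O) = 2 - √(f² + O²) = 2 - √(O² + f²))
-4345 + (r(55, -151) + z) = -4345 + ((2 - √((-151)² + 55²)) + 18922) = -4345 + ((2 - √(22801 + 3025)) + 18922) = -4345 + ((2 - √25826) + 18922) = -4345 + (18924 - √25826) = 14579 - √25826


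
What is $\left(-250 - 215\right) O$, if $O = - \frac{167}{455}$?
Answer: $\frac{15531}{91} \approx 170.67$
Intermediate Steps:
$O = - \frac{167}{455}$ ($O = \left(-167\right) \frac{1}{455} = - \frac{167}{455} \approx -0.36703$)
$\left(-250 - 215\right) O = \left(-250 - 215\right) \left(- \frac{167}{455}\right) = \left(-465\right) \left(- \frac{167}{455}\right) = \frac{15531}{91}$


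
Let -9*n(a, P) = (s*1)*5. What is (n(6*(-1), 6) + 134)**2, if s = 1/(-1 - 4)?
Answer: 1456849/81 ≈ 17986.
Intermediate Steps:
s = -1/5 (s = 1/(-5) = -1/5 ≈ -0.20000)
n(a, P) = 1/9 (n(a, P) = -(-1/5*1)*5/9 = -(-1)*5/45 = -1/9*(-1) = 1/9)
(n(6*(-1), 6) + 134)**2 = (1/9 + 134)**2 = (1207/9)**2 = 1456849/81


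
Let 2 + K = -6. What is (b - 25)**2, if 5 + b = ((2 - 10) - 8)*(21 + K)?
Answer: 56644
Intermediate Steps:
K = -8 (K = -2 - 6 = -8)
b = -213 (b = -5 + ((2 - 10) - 8)*(21 - 8) = -5 + (-8 - 8)*13 = -5 - 16*13 = -5 - 208 = -213)
(b - 25)**2 = (-213 - 25)**2 = (-238)**2 = 56644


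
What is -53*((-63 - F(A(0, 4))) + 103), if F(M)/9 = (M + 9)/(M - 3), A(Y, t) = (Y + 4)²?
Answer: -15635/13 ≈ -1202.7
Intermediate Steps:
A(Y, t) = (4 + Y)²
F(M) = 9*(9 + M)/(-3 + M) (F(M) = 9*((M + 9)/(M - 3)) = 9*((9 + M)/(-3 + M)) = 9*(9 + M)/(-3 + M))
-53*((-63 - F(A(0, 4))) + 103) = -53*((-63 - 9*(9 + (4 + 0)²)/(-3 + (4 + 0)²)) + 103) = -53*((-63 - 9*(9 + 4²)/(-3 + 4²)) + 103) = -53*((-63 - 9*(9 + 16)/(-3 + 16)) + 103) = -53*((-63 - 9*25/13) + 103) = -53*((-63 - 1*225/13) + 103) = -53*((-63 - 225/13) + 103) = -53*(-1044/13 + 103) = -53*295/13 = -15635/13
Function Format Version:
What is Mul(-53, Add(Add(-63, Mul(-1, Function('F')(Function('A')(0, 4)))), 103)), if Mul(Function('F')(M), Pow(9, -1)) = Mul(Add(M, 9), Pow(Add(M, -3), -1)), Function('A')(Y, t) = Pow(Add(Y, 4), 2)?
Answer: Rational(-15635, 13) ≈ -1202.7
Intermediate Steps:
Function('A')(Y, t) = Pow(Add(4, Y), 2)
Function('F')(M) = Mul(9, Pow(Add(-3, M), -1), Add(9, M)) (Function('F')(M) = Mul(9, Mul(Add(M, 9), Pow(Add(M, -3), -1))) = Mul(9, Mul(Add(9, M), Pow(Add(-3, M), -1))) = Mul(9, Mul(Pow(Add(-3, M), -1), Add(9, M))) = Mul(9, Pow(Add(-3, M), -1), Add(9, M)))
Mul(-53, Add(Add(-63, Mul(-1, Function('F')(Function('A')(0, 4)))), 103)) = Mul(-53, Add(Add(-63, Mul(-1, Mul(9, Pow(Add(-3, Pow(Add(4, 0), 2)), -1), Add(9, Pow(Add(4, 0), 2))))), 103)) = Mul(-53, Add(Add(-63, Mul(-1, Mul(9, Pow(Add(-3, Pow(4, 2)), -1), Add(9, Pow(4, 2))))), 103)) = Mul(-53, Add(Add(-63, Mul(-1, Mul(9, Pow(Add(-3, 16), -1), Add(9, 16)))), 103)) = Mul(-53, Add(Add(-63, Mul(-1, Mul(9, Pow(13, -1), 25))), 103)) = Mul(-53, Add(Add(-63, Mul(-1, Mul(9, Rational(1, 13), 25))), 103)) = Mul(-53, Add(Add(-63, Mul(-1, Rational(225, 13))), 103)) = Mul(-53, Add(Add(-63, Rational(-225, 13)), 103)) = Mul(-53, Add(Rational(-1044, 13), 103)) = Mul(-53, Rational(295, 13)) = Rational(-15635, 13)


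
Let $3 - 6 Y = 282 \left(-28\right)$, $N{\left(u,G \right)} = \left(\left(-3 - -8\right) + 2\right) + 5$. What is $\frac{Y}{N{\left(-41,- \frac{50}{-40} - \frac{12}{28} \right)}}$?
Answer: $\frac{2633}{24} \approx 109.71$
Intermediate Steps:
$N{\left(u,G \right)} = 12$ ($N{\left(u,G \right)} = \left(\left(-3 + 8\right) + 2\right) + 5 = \left(5 + 2\right) + 5 = 7 + 5 = 12$)
$Y = \frac{2633}{2}$ ($Y = \frac{1}{2} - \frac{282 \left(-28\right)}{6} = \frac{1}{2} - -1316 = \frac{1}{2} + 1316 = \frac{2633}{2} \approx 1316.5$)
$\frac{Y}{N{\left(-41,- \frac{50}{-40} - \frac{12}{28} \right)}} = \frac{2633}{2 \cdot 12} = \frac{2633}{2} \cdot \frac{1}{12} = \frac{2633}{24}$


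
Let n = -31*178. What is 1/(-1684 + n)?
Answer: -1/7202 ≈ -0.00013885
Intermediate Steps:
n = -5518
1/(-1684 + n) = 1/(-1684 - 5518) = 1/(-7202) = -1/7202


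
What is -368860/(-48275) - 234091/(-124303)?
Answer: 11430229521/1200145465 ≈ 9.5240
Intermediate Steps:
-368860/(-48275) - 234091/(-124303) = -368860*(-1/48275) - 234091*(-1/124303) = 73772/9655 + 234091/124303 = 11430229521/1200145465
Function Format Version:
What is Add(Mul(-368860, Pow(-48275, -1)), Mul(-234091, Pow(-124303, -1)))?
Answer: Rational(11430229521, 1200145465) ≈ 9.5240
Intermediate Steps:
Add(Mul(-368860, Pow(-48275, -1)), Mul(-234091, Pow(-124303, -1))) = Add(Mul(-368860, Rational(-1, 48275)), Mul(-234091, Rational(-1, 124303))) = Add(Rational(73772, 9655), Rational(234091, 124303)) = Rational(11430229521, 1200145465)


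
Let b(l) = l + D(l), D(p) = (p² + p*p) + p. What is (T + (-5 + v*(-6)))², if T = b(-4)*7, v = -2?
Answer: 30625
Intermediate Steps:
D(p) = p + 2*p² (D(p) = (p² + p²) + p = 2*p² + p = p + 2*p²)
b(l) = l + l*(1 + 2*l)
T = 168 (T = (2*(-4)*(1 - 4))*7 = (2*(-4)*(-3))*7 = 24*7 = 168)
(T + (-5 + v*(-6)))² = (168 + (-5 - 2*(-6)))² = (168 + (-5 + 12))² = (168 + 7)² = 175² = 30625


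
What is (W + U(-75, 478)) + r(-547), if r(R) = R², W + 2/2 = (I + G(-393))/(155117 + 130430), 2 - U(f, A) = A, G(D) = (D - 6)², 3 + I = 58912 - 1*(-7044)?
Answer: 85302251558/285547 ≈ 2.9873e+5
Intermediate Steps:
I = 65953 (I = -3 + (58912 - 1*(-7044)) = -3 + (58912 + 7044) = -3 + 65956 = 65953)
G(D) = (-6 + D)²
U(f, A) = 2 - A
W = -60393/285547 (W = -1 + (65953 + (-6 - 393)²)/(155117 + 130430) = -1 + (65953 + (-399)²)/285547 = -1 + (65953 + 159201)*(1/285547) = -1 + 225154*(1/285547) = -1 + 225154/285547 = -60393/285547 ≈ -0.21150)
(W + U(-75, 478)) + r(-547) = (-60393/285547 + (2 - 1*478)) + (-547)² = (-60393/285547 + (2 - 478)) + 299209 = (-60393/285547 - 476) + 299209 = -135980765/285547 + 299209 = 85302251558/285547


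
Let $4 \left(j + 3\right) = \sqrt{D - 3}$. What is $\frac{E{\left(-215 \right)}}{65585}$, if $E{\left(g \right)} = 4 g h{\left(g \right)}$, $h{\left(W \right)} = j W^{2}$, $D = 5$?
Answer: $\frac{23852100}{13117} - \frac{1987675 \sqrt{2}}{13117} \approx 1604.1$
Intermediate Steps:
$j = -3 + \frac{\sqrt{2}}{4}$ ($j = -3 + \frac{\sqrt{5 - 3}}{4} = -3 + \frac{\sqrt{2}}{4} \approx -2.6464$)
$h{\left(W \right)} = W^{2} \left(-3 + \frac{\sqrt{2}}{4}\right)$ ($h{\left(W \right)} = \left(-3 + \frac{\sqrt{2}}{4}\right) W^{2} = W^{2} \left(-3 + \frac{\sqrt{2}}{4}\right)$)
$E{\left(g \right)} = g^{3} \left(-12 + \sqrt{2}\right)$ ($E{\left(g \right)} = 4 g \frac{g^{2} \left(-12 + \sqrt{2}\right)}{4} = g^{3} \left(-12 + \sqrt{2}\right)$)
$\frac{E{\left(-215 \right)}}{65585} = \frac{\left(-215\right)^{3} \left(-12 + \sqrt{2}\right)}{65585} = - 9938375 \left(-12 + \sqrt{2}\right) \frac{1}{65585} = \left(119260500 - 9938375 \sqrt{2}\right) \frac{1}{65585} = \frac{23852100}{13117} - \frac{1987675 \sqrt{2}}{13117}$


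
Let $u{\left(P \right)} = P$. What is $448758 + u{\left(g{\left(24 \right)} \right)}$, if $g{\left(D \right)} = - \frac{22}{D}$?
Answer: $\frac{5385085}{12} \approx 4.4876 \cdot 10^{5}$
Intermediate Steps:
$448758 + u{\left(g{\left(24 \right)} \right)} = 448758 - \frac{22}{24} = 448758 - \frac{11}{12} = \frac{5385085}{12}$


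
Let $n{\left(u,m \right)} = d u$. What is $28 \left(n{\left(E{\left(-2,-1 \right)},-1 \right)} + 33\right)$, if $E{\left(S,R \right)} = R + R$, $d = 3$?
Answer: $756$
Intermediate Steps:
$E{\left(S,R \right)} = 2 R$
$n{\left(u,m \right)} = 3 u$
$28 \left(n{\left(E{\left(-2,-1 \right)},-1 \right)} + 33\right) = 28 \left(3 \cdot 2 \left(-1\right) + 33\right) = 28 \left(3 \left(-2\right) + 33\right) = 28 \left(-6 + 33\right) = 28 \cdot 27 = 756$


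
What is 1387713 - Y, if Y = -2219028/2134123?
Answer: 2961552449727/2134123 ≈ 1.3877e+6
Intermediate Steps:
Y = -2219028/2134123 (Y = -2219028*1/2134123 = -2219028/2134123 ≈ -1.0398)
1387713 - Y = 1387713 - 1*(-2219028/2134123) = 1387713 + 2219028/2134123 = 2961552449727/2134123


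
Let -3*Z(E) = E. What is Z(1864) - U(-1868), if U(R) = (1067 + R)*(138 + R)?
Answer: -4159054/3 ≈ -1.3864e+6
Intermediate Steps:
U(R) = (138 + R)*(1067 + R)
Z(E) = -E/3
Z(1864) - U(-1868) = -⅓*1864 - (147246 + (-1868)² + 1205*(-1868)) = -1864/3 - (147246 + 3489424 - 2250940) = -1864/3 - 1*1385730 = -1864/3 - 1385730 = -4159054/3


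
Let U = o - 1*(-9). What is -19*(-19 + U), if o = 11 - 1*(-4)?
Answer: -95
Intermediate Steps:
o = 15 (o = 11 + 4 = 15)
U = 24 (U = 15 - 1*(-9) = 15 + 9 = 24)
-19*(-19 + U) = -19*(-19 + 24) = -19*5 = -95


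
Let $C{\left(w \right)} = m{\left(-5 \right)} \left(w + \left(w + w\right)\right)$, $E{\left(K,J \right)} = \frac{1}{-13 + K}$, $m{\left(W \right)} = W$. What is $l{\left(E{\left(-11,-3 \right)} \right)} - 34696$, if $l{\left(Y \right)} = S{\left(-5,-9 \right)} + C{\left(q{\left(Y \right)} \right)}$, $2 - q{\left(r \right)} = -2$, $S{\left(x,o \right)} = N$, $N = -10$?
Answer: $-34766$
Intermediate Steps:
$S{\left(x,o \right)} = -10$
$q{\left(r \right)} = 4$ ($q{\left(r \right)} = 2 - -2 = 2 + 2 = 4$)
$C{\left(w \right)} = - 15 w$ ($C{\left(w \right)} = - 5 \left(w + \left(w + w\right)\right) = - 5 \left(w + 2 w\right) = - 5 \cdot 3 w = - 15 w$)
$l{\left(Y \right)} = -70$ ($l{\left(Y \right)} = -10 - 60 = -70$)
$l{\left(E{\left(-11,-3 \right)} \right)} - 34696 = -70 - 34696 = -34766$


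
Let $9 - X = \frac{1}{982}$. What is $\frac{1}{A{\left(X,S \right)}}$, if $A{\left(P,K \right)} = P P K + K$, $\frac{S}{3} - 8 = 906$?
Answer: $\frac{482162}{108387000303} \approx 4.4485 \cdot 10^{-6}$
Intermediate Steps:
$S = 2742$ ($S = 24 + 3 \cdot 906 = 24 + 2718 = 2742$)
$X = \frac{8837}{982}$ ($X = 9 - \frac{1}{982} = \frac{8837}{982} \approx 8.999$)
$A{\left(P,K \right)} = K + K P^{2}$ ($A{\left(P,K \right)} = P^{2} K + K = K P^{2} + K = K + K P^{2}$)
$\frac{1}{A{\left(X,S \right)}} = \frac{1}{2742 \left(1 + \left(\frac{8837}{982}\right)^{2}\right)} = \frac{1}{2742 \left(1 + \frac{78092569}{964324}\right)} = \frac{1}{2742 \cdot \frac{79056893}{964324}} = \frac{1}{\frac{108387000303}{482162}} = \frac{482162}{108387000303}$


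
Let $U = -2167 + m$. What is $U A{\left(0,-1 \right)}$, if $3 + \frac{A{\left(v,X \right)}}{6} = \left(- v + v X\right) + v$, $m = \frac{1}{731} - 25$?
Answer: $\frac{28842318}{731} \approx 39456.0$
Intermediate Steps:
$m = - \frac{18274}{731}$ ($m = \frac{1}{731} - 25 = - \frac{18274}{731} \approx -24.999$)
$A{\left(v,X \right)} = -18 + 6 X v$ ($A{\left(v,X \right)} = -18 + 6 \left(\left(- v + v X\right) + v\right) = -18 + 6 \left(\left(- v + X v\right) + v\right) = -18 + 6 X v$)
$U = - \frac{1602351}{731}$ ($U = -2167 - \frac{18274}{731} = - \frac{1602351}{731} \approx -2192.0$)
$U A{\left(0,-1 \right)} = - \frac{1602351 \left(-18 + 6 \left(-1\right) 0\right)}{731} = - \frac{1602351 \left(-18 + 0\right)}{731} = \left(- \frac{1602351}{731}\right) \left(-18\right) = \frac{28842318}{731}$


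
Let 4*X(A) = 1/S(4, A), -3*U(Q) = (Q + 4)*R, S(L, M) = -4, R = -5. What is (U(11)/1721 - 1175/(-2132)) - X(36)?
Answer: 9219193/14676688 ≈ 0.62815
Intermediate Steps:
U(Q) = 20/3 + 5*Q/3 (U(Q) = -(Q + 4)*(-5)/3 = -(4 + Q)*(-5)/3 = -(-20 - 5*Q)/3 = 20/3 + 5*Q/3)
X(A) = -1/16 (X(A) = (¼)/(-4) = (¼)*(-¼) = -1/16)
(U(11)/1721 - 1175/(-2132)) - X(36) = ((20/3 + (5/3)*11)/1721 - 1175/(-2132)) - 1*(-1/16) = ((20/3 + 55/3)*(1/1721) - 1175*(-1/2132)) + 1/16 = (25*(1/1721) + 1175/2132) + 1/16 = (25/1721 + 1175/2132) + 1/16 = 2075475/3669172 + 1/16 = 9219193/14676688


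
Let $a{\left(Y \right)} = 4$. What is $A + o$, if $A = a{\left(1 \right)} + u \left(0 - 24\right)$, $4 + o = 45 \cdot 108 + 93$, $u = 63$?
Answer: $3441$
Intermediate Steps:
$o = 4949$ ($o = -4 + \left(45 \cdot 108 + 93\right) = -4 + \left(4860 + 93\right) = -4 + 4953 = 4949$)
$A = -1508$ ($A = 4 + 63 \left(0 - 24\right) = 4 + 63 \left(-24\right) = 4 - 1512 = -1508$)
$A + o = -1508 + 4949 = 3441$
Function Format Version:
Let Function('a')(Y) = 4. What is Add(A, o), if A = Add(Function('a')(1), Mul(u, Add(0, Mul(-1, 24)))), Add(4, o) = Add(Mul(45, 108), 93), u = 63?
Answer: 3441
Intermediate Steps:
o = 4949 (o = Add(-4, Add(Mul(45, 108), 93)) = Add(-4, Add(4860, 93)) = Add(-4, 4953) = 4949)
A = -1508 (A = Add(4, Mul(63, Add(0, Mul(-1, 24)))) = Add(4, Mul(63, Add(0, -24))) = Add(4, Mul(63, -24)) = Add(4, -1512) = -1508)
Add(A, o) = Add(-1508, 4949) = 3441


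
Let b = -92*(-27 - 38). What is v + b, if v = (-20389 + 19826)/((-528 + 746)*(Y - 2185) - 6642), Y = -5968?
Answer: 10668296643/1783996 ≈ 5980.0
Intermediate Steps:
b = 5980 (b = -92*(-65) = 5980)
v = 563/1783996 (v = (-20389 + 19826)/((-528 + 746)*(-5968 - 2185) - 6642) = -563/(218*(-8153) - 6642) = -563/(-1777354 - 6642) = -563/(-1783996) = -563*(-1/1783996) = 563/1783996 ≈ 0.00031558)
v + b = 563/1783996 + 5980 = 10668296643/1783996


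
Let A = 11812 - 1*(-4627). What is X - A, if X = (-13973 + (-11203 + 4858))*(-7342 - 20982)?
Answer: 575470593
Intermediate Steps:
A = 16439 (A = 11812 + 4627 = 16439)
X = 575487032 (X = (-13973 - 6345)*(-28324) = -20318*(-28324) = 575487032)
X - A = 575487032 - 1*16439 = 575487032 - 16439 = 575470593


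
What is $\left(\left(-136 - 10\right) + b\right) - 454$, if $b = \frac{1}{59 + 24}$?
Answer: $- \frac{49799}{83} \approx -599.99$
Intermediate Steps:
$b = \frac{1}{83} \approx 0.012048$
$\left(\left(-136 - 10\right) + b\right) - 454 = \left(\left(-136 - 10\right) + \frac{1}{83}\right) - 454 = \left(-146 + \frac{1}{83}\right) - 454 = - \frac{12117}{83} - 454 = - \frac{49799}{83}$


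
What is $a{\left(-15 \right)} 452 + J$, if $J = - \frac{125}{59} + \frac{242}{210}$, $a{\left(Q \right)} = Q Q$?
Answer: $\frac{630025514}{6195} \approx 1.017 \cdot 10^{5}$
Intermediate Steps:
$a{\left(Q \right)} = Q^{2}$
$J = - \frac{5986}{6195}$ ($J = \left(-125\right) \frac{1}{59} + 242 \cdot \frac{1}{210} = - \frac{125}{59} + \frac{121}{105} = - \frac{5986}{6195} \approx -0.96626$)
$a{\left(-15 \right)} 452 + J = \left(-15\right)^{2} \cdot 452 - \frac{5986}{6195} = 225 \cdot 452 - \frac{5986}{6195} = 101700 - \frac{5986}{6195} = \frac{630025514}{6195}$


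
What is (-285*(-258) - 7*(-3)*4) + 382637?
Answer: 456251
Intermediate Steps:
(-285*(-258) - 7*(-3)*4) + 382637 = (73530 + 21*4) + 382637 = (73530 + 84) + 382637 = 73614 + 382637 = 456251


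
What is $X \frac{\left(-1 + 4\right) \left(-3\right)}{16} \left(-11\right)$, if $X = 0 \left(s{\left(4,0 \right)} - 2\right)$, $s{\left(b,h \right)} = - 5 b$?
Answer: $0$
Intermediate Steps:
$X = 0$ ($X = 0 \left(\left(-5\right) 4 - 2\right) = 0 \left(-20 - 2\right) = 0 \left(-22\right) = 0$)
$X \frac{\left(-1 + 4\right) \left(-3\right)}{16} \left(-11\right) = 0 \frac{\left(-1 + 4\right) \left(-3\right)}{16} \left(-11\right) = 0 \cdot 3 \left(-3\right) \frac{1}{16} \left(-11\right) = 0 \left(\left(-9\right) \frac{1}{16}\right) \left(-11\right) = 0 \left(- \frac{9}{16}\right) \left(-11\right) = 0 \left(-11\right) = 0$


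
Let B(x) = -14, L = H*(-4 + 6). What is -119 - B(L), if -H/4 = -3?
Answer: -105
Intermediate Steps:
H = 12 (H = -4*(-3) = 12)
L = 24 (L = 12*(-4 + 6) = 12*2 = 24)
-119 - B(L) = -119 - 1*(-14) = -119 + 14 = -105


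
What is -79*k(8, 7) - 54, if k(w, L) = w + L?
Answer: -1239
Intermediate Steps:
k(w, L) = L + w
-79*k(8, 7) - 54 = -79*(7 + 8) - 54 = -79*15 - 54 = -1185 - 54 = -1239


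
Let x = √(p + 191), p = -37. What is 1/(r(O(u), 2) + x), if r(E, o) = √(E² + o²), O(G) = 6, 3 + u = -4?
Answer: 1/(√154 + 2*√10) ≈ 0.053378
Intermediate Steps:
u = -7 (u = -3 - 4 = -7)
x = √154 (x = √(-37 + 191) = √154 ≈ 12.410)
1/(r(O(u), 2) + x) = 1/(√(6² + 2²) + √154) = 1/(√(36 + 4) + √154) = 1/(√40 + √154) = 1/(2*√10 + √154) = 1/(√154 + 2*√10)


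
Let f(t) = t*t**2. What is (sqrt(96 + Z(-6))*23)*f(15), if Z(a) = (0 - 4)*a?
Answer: 155250*sqrt(30) ≈ 8.5034e+5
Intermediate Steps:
Z(a) = -4*a
f(t) = t**3
(sqrt(96 + Z(-6))*23)*f(15) = (sqrt(96 - 4*(-6))*23)*15**3 = (sqrt(96 + 24)*23)*3375 = (sqrt(120)*23)*3375 = ((2*sqrt(30))*23)*3375 = (46*sqrt(30))*3375 = 155250*sqrt(30)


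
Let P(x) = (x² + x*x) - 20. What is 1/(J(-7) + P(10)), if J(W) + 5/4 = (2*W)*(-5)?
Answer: 4/995 ≈ 0.0040201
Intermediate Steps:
P(x) = -20 + 2*x² (P(x) = (x² + x²) - 20 = 2*x² - 20 = -20 + 2*x²)
J(W) = -5/4 - 10*W (J(W) = -5/4 + (2*W)*(-5) = -5/4 - 10*W)
1/(J(-7) + P(10)) = 1/((-5/4 - 10*(-7)) + (-20 + 2*10²)) = 1/((-5/4 + 70) + (-20 + 2*100)) = 1/(275/4 + (-20 + 200)) = 1/(275/4 + 180) = 1/(995/4) = 4/995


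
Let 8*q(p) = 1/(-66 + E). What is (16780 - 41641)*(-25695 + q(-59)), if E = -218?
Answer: 1451361338301/2272 ≈ 6.3880e+8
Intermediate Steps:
q(p) = -1/2272 (q(p) = 1/(8*(-66 - 218)) = (⅛)/(-284) = (⅛)*(-1/284) = -1/2272)
(16780 - 41641)*(-25695 + q(-59)) = (16780 - 41641)*(-25695 - 1/2272) = -24861*(-58379041/2272) = 1451361338301/2272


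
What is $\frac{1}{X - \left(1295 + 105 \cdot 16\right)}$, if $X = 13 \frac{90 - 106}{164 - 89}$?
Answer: $- \frac{75}{223333} \approx -0.00033582$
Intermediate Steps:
$X = - \frac{208}{75}$ ($X = 13 \left(- \frac{16}{75}\right) = - \frac{208}{75} \approx -2.7733$)
$\frac{1}{X - \left(1295 + 105 \cdot 16\right)} = \frac{1}{- \frac{208}{75} - \left(1295 + 105 \cdot 16\right)} = \frac{1}{- \frac{208}{75} - 2975} = \frac{1}{- \frac{223333}{75}} = - \frac{75}{223333}$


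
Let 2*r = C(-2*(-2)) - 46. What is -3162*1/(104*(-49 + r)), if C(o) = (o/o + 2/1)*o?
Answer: 527/1144 ≈ 0.46066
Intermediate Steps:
C(o) = 3*o (C(o) = (1 + 2*1)*o = (1 + 2)*o = 3*o)
r = -17 (r = (3*(-2*(-2)) - 46)/2 = (3*4 - 46)/2 = (12 - 46)/2 = (½)*(-34) = -17)
-3162*1/(104*(-49 + r)) = -3162*1/(104*(-49 - 17)) = -3162/((-66*104)) = -3162/(-6864) = -3162*(-1/6864) = 527/1144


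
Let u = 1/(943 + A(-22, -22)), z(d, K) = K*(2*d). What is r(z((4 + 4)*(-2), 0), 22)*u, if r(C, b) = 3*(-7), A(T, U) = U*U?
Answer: -21/1427 ≈ -0.014716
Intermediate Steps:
A(T, U) = U**2
z(d, K) = 2*K*d
r(C, b) = -21
u = 1/1427 (u = 1/(943 + (-22)**2) = 1/(943 + 484) = 1/1427 ≈ 0.00070077)
r(z((4 + 4)*(-2), 0), 22)*u = -21*1/1427 = -21/1427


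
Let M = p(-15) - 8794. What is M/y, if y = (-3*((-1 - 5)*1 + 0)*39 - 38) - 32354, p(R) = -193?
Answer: 8987/31690 ≈ 0.28359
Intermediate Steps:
y = -31690 (y = (-3*(-6*1 + 0)*39 - 38) - 32354 = (-3*(-6 + 0)*39 - 38) - 32354 = (-3*(-6)*39 - 38) - 32354 = (18*39 - 38) - 32354 = (702 - 38) - 32354 = 664 - 32354 = -31690)
M = -8987 (M = -193 - 8794 = -8987)
M/y = -8987/(-31690) = -8987*(-1/31690) = 8987/31690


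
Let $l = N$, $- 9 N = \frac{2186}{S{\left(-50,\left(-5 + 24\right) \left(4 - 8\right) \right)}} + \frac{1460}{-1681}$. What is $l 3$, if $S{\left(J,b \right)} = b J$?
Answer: $\frac{936667}{9581700} \approx 0.097756$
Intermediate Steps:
$S{\left(J,b \right)} = J b$
$N = \frac{936667}{28745100}$ ($N = - \frac{\frac{2186}{\left(-50\right) \left(-5 + 24\right) \left(4 - 8\right)} + \frac{1460}{-1681}}{9} = - \frac{\frac{2186}{\left(-50\right) 19 \left(-4\right)} + 1460 \left(- \frac{1}{1681}\right)}{9} = - \frac{\frac{2186}{\left(-50\right) \left(-76\right)} - \frac{1460}{1681}}{9} = - \frac{\frac{2186}{3800} - \frac{1460}{1681}}{9} = - \frac{2186 \cdot \frac{1}{3800} - \frac{1460}{1681}}{9} = - \frac{\frac{1093}{1900} - \frac{1460}{1681}}{9} = \left(- \frac{1}{9}\right) \left(- \frac{936667}{3193900}\right) = \frac{936667}{28745100} \approx 0.032585$)
$l = \frac{936667}{28745100} \approx 0.032585$
$l 3 = \frac{936667}{28745100} \cdot 3 = \frac{936667}{9581700}$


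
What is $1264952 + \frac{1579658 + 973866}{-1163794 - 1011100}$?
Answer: $\frac{1375566980782}{1087447} \approx 1.265 \cdot 10^{6}$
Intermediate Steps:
$1264952 + \frac{1579658 + 973866}{-1163794 - 1011100} = 1264952 + \frac{2553524}{-2174894} = 1264952 + 2553524 \left(- \frac{1}{2174894}\right) = 1264952 - \frac{1276762}{1087447} = \frac{1375566980782}{1087447}$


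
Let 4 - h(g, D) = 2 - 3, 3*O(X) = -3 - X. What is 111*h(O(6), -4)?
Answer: 555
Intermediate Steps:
O(X) = -1 - X/3 (O(X) = (-3 - X)/3 = -1 - X/3)
h(g, D) = 5 (h(g, D) = 4 - (2 - 3) = 4 - 1*(-1) = 4 + 1 = 5)
111*h(O(6), -4) = 111*5 = 555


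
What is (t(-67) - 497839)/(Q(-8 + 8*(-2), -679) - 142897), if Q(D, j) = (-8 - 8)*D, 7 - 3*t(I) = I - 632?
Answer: 1492811/427539 ≈ 3.4916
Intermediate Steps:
t(I) = 213 - I/3 (t(I) = 7/3 - (I - 632)/3 = 7/3 - (-632 + I)/3 = 7/3 + (632/3 - I/3) = 213 - I/3)
Q(D, j) = -16*D
(t(-67) - 497839)/(Q(-8 + 8*(-2), -679) - 142897) = ((213 - 1/3*(-67)) - 497839)/(-16*(-8 + 8*(-2)) - 142897) = ((213 + 67/3) - 497839)/(-16*(-8 - 16) - 142897) = (706/3 - 497839)/(-16*(-24) - 142897) = -1492811/(3*(384 - 142897)) = -1492811/3/(-142513) = -1492811/3*(-1/142513) = 1492811/427539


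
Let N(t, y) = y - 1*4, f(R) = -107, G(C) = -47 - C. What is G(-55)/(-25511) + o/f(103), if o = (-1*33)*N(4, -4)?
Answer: -6735760/2729677 ≈ -2.4676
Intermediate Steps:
N(t, y) = -4 + y (N(t, y) = y - 4 = -4 + y)
o = 264 (o = (-1*33)*(-4 - 4) = -33*(-8) = 264)
G(-55)/(-25511) + o/f(103) = (-47 - 1*(-55))/(-25511) + 264/(-107) = (-47 + 55)*(-1/25511) + 264*(-1/107) = 8*(-1/25511) - 264/107 = -8/25511 - 264/107 = -6735760/2729677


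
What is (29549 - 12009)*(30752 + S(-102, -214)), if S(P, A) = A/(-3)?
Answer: 1621923800/3 ≈ 5.4064e+8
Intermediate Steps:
S(P, A) = -A/3 (S(P, A) = A*(-1/3) = -A/3)
(29549 - 12009)*(30752 + S(-102, -214)) = (29549 - 12009)*(30752 - 1/3*(-214)) = 17540*(30752 + 214/3) = 17540*(92470/3) = 1621923800/3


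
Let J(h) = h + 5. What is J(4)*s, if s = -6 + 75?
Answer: 621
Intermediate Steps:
s = 69
J(h) = 5 + h
J(4)*s = (5 + 4)*69 = 9*69 = 621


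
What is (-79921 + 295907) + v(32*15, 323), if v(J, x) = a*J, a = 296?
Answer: 358066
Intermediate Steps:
v(J, x) = 296*J
(-79921 + 295907) + v(32*15, 323) = (-79921 + 295907) + 296*(32*15) = 215986 + 296*480 = 215986 + 142080 = 358066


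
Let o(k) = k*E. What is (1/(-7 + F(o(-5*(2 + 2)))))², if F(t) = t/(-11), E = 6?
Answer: 121/1849 ≈ 0.065441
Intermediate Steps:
o(k) = 6*k (o(k) = k*6 = 6*k)
F(t) = -t/11 (F(t) = t*(-1/11) = -t/11)
(1/(-7 + F(o(-5*(2 + 2)))))² = (1/(-7 - 6*(-5*(2 + 2))/11))² = (1/(-7 - 6*(-5*4)/11))² = (1/(-7 - 6*(-20)/11))² = (1/(-7 - 1/11*(-120)))² = (1/(-7 + 120/11))² = (1/(43/11))² = (11/43)² = 121/1849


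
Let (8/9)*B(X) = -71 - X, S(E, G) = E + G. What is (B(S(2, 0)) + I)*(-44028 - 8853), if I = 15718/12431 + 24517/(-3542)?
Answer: 817563709603521/176122408 ≈ 4.6420e+6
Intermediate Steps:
I = -249097671/44030602 (I = 15718*(1/12431) + 24517*(-1/3542) = 15718/12431 - 24517/3542 = -249097671/44030602 ≈ -5.6574)
B(X) = -639/8 - 9*X/8 (B(X) = 9*(-71 - X)/8 = -639/8 - 9*X/8)
(B(S(2, 0)) + I)*(-44028 - 8853) = ((-639/8 - 9*(2 + 0)/8) - 249097671/44030602)*(-44028 - 8853) = ((-639/8 - 9/8*2) - 249097671/44030602)*(-52881) = ((-639/8 - 9/4) - 249097671/44030602)*(-52881) = (-657/8 - 249097671/44030602)*(-52881) = -15460443441/176122408*(-52881) = 817563709603521/176122408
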